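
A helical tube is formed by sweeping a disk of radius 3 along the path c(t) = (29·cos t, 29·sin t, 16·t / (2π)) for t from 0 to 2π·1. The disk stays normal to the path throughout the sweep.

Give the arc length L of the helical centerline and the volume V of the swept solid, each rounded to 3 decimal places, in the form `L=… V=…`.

2πR = 2π·29 = 182.212374
per-turn = √(182.212374² + 16²) = √(33201.3492 + 256) = √33457.3492 = 182.913502
L = 1 × 182.913502 = 182.913502
V = π·3² × L = 28.274334 × 182.913502 = 5171.757426

L=182.914 V=5171.757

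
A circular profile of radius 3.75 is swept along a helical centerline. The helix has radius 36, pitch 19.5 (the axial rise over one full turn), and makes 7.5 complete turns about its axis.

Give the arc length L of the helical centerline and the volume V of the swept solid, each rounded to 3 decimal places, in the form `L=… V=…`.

L=1702.752 V=75225.296

2πR = 2π·36 = 226.194671
per-turn = √(226.194671² + 19.5²) = √(51164.0292 + 380.25) = √51544.2792 = 227.033652
L = 7.5 × 227.033652 = 1702.752391
V = π·3.75² × L = 44.178647 × 1702.752391 = 75225.296295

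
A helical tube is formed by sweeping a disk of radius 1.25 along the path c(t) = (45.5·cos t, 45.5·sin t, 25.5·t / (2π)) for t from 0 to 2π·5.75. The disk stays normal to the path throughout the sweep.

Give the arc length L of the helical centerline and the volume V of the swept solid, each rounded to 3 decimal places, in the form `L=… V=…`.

2πR = 2π·45.5 = 285.884931
per-turn = √(285.884931² + 25.5²) = √(81730.1940 + 650.25) = √82380.4440 = 287.019937
L = 5.75 × 287.019937 = 1650.364636
V = π·1.25² × L = 4.908739 × 1650.364636 = 8101.208462

L=1650.365 V=8101.208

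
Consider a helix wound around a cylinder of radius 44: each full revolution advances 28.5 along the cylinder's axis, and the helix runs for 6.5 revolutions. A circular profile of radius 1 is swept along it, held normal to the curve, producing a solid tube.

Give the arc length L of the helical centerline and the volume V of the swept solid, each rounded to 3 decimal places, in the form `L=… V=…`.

L=1806.514 V=5675.332

2πR = 2π·44 = 276.460154
per-turn = √(276.460154² + 28.5²) = √(76430.2165 + 812.25) = √77242.4665 = 277.925289
L = 6.5 × 277.925289 = 1806.514381
V = π·1² × L = 3.141593 × 1806.514381 = 5675.332308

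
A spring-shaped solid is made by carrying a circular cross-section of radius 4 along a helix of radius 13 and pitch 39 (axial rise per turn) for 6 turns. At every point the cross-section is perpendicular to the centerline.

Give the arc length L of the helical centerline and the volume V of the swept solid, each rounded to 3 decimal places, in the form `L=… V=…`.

2πR = 2π·13 = 81.681409
per-turn = √(81.681409² + 39²) = √(6671.8526 + 1521) = √8192.8526 = 90.514378
L = 6 × 90.514378 = 543.086266
V = π·4² × L = 50.265482 × 543.086266 = 27298.493194

L=543.086 V=27298.493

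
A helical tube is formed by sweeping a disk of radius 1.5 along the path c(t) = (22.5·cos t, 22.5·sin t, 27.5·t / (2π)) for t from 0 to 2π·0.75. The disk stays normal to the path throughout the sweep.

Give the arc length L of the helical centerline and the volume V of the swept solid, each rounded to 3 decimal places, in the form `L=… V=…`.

L=108.016 V=763.521

2πR = 2π·22.5 = 141.371669
per-turn = √(141.371669² + 27.5²) = √(19985.9489 + 756.25) = √20742.1989 = 144.021522
L = 0.75 × 144.021522 = 108.016142
V = π·1.5² × L = 7.068583 × 108.016142 = 763.521114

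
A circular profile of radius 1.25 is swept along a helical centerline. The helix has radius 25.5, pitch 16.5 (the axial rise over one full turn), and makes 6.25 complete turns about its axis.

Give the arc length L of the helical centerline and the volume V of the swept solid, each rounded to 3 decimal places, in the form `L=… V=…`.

L=1006.679 V=4941.522

2πR = 2π·25.5 = 160.221225
per-turn = √(160.221225² + 16.5²) = √(25670.8410 + 272.25) = √25943.0910 = 161.068591
L = 6.25 × 161.068591 = 1006.678695
V = π·1.25² × L = 4.908739 × 1006.678695 = 4941.522486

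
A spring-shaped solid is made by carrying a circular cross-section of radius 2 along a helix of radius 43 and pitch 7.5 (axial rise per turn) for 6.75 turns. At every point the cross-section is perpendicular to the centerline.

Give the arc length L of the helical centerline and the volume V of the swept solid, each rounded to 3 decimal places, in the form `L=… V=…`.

2πR = 2π·43 = 270.176968
per-turn = √(270.176968² + 7.5²) = √(72995.5942 + 56.25) = √73051.8442 = 270.281047
L = 6.75 × 270.281047 = 1824.397065
V = π·2² × L = 12.566371 × 1824.397065 = 22926.049661

L=1824.397 V=22926.050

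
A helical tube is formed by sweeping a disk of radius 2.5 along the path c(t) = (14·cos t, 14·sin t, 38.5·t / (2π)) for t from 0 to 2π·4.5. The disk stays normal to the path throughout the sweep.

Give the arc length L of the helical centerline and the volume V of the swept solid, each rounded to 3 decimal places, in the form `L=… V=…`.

L=432.094 V=8484.150

2πR = 2π·14 = 87.964594
per-turn = √(87.964594² + 38.5²) = √(7737.7699 + 1482.25) = √9220.0199 = 96.020934
L = 4.5 × 96.020934 = 432.094205
V = π·2.5² × L = 19.634954 × 432.094205 = 8484.149875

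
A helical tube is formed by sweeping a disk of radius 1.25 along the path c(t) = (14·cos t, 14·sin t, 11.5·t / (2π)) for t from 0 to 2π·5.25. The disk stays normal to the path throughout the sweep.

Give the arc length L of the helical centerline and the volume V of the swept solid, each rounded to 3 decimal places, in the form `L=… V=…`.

L=465.744 V=2286.215

2πR = 2π·14 = 87.964594
per-turn = √(87.964594² + 11.5²) = √(7737.7699 + 132.25) = √7870.0199 = 88.713132
L = 5.25 × 88.713132 = 465.743945
V = π·1.25² × L = 4.908739 × 465.743945 = 2286.215243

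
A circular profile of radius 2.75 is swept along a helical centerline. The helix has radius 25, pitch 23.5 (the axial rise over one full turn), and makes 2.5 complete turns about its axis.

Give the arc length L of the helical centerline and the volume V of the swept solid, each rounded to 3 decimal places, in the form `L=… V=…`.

2πR = 2π·25 = 157.079633
per-turn = √(157.079633² + 23.5²) = √(24674.0110 + 552.25) = √25226.2610 = 158.827772
L = 2.5 × 158.827772 = 397.069429
V = π·2.75² × L = 23.758294 × 397.069429 = 9433.692403

L=397.069 V=9433.692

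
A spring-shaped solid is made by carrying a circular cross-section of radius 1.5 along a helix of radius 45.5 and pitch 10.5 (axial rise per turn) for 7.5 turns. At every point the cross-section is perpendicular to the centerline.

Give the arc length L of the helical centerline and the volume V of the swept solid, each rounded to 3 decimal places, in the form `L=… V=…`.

2πR = 2π·45.5 = 285.884931
per-turn = √(285.884931² + 10.5²) = √(81730.1940 + 110.25) = √81840.4440 = 286.077689
L = 7.5 × 286.077689 = 2145.582666
V = π·1.5² × L = 7.068583 × 2145.582666 = 15166.230169

L=2145.583 V=15166.230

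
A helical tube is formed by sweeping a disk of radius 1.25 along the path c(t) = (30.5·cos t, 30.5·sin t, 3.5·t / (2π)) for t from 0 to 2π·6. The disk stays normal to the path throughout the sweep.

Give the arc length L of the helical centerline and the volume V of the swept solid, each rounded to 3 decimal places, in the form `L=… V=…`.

L=1150.015 V=5645.121

2πR = 2π·30.5 = 191.637152
per-turn = √(191.637152² + 3.5²) = √(36724.7980 + 12.25) = √36737.0480 = 191.669111
L = 6 × 191.669111 = 1150.014664
V = π·1.25² × L = 4.908739 × 1150.014664 = 5645.121281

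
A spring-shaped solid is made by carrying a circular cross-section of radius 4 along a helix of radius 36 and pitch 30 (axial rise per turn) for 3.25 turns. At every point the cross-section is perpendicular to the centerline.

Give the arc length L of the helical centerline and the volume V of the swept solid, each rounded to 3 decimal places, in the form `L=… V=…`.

2πR = 2π·36 = 226.194671
per-turn = √(226.194671² + 30²) = √(51164.0292 + 900) = √52064.0292 = 228.175435
L = 3.25 × 228.175435 = 741.570164
V = π·4² × L = 50.265482 × 741.570164 = 37275.382085

L=741.570 V=37275.382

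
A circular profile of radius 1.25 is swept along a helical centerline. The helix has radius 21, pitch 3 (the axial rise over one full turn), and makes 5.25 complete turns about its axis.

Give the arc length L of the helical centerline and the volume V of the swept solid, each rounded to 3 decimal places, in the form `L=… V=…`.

L=692.900 V=3401.266

2πR = 2π·21 = 131.946891
per-turn = √(131.946891² + 3²) = √(17409.9822 + 9) = √17418.9822 = 131.980992
L = 5.25 × 131.980992 = 692.900206
V = π·1.25² × L = 4.908739 × 692.900206 = 3401.265934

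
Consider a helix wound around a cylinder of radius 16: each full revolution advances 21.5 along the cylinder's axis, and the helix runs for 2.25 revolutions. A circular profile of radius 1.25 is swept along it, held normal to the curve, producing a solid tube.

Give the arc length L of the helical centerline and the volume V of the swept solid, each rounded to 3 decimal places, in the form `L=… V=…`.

2πR = 2π·16 = 100.530965
per-turn = √(100.530965² + 21.5²) = √(10106.4749 + 462.25) = √10568.7249 = 102.804304
L = 2.25 × 102.804304 = 231.309684
V = π·1.25² × L = 4.908739 × 231.309684 = 1135.438755

L=231.310 V=1135.439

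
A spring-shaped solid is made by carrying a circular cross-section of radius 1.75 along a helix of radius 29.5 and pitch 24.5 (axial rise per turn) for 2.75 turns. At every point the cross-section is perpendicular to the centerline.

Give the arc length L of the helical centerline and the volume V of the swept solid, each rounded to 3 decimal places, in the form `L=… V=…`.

L=514.157 V=4946.769

2πR = 2π·29.5 = 185.353967
per-turn = √(185.353967² + 24.5²) = √(34356.0929 + 600.25) = √34956.3429 = 186.966154
L = 2.75 × 186.966154 = 514.156925
V = π·1.75² × L = 9.621128 × 514.156925 = 4946.769329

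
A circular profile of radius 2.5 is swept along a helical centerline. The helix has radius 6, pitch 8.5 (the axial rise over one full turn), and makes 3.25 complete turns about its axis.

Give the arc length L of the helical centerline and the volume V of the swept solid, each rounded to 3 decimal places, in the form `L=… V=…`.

L=125.598 V=2466.107

2πR = 2π·6 = 37.699112
per-turn = √(37.699112² + 8.5²) = √(1421.2230 + 72.25) = √1493.4730 = 38.645479
L = 3.25 × 38.645479 = 125.597806
V = π·2.5² × L = 19.634954 × 125.597806 = 2466.107158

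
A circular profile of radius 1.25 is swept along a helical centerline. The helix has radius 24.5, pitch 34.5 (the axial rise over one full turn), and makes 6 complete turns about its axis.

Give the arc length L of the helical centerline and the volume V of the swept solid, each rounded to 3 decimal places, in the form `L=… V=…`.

2πR = 2π·24.5 = 153.938040
per-turn = √(153.938040² + 34.5²) = √(23696.9202 + 1190.25) = √24887.1702 = 157.756680
L = 6 × 157.756680 = 946.540082
V = π·1.25² × L = 4.908739 × 946.540082 = 4646.317760

L=946.540 V=4646.318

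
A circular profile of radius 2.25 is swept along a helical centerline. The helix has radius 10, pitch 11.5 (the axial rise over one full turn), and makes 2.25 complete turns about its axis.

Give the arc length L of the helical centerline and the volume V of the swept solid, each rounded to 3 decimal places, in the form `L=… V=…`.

L=143.720 V=2285.769

2πR = 2π·10 = 62.831853
per-turn = √(62.831853² + 11.5²) = √(3947.8418 + 132.25) = √4080.0918 = 63.875596
L = 2.25 × 63.875596 = 143.720091
V = π·2.25² × L = 15.904313 × 143.720091 = 2285.769283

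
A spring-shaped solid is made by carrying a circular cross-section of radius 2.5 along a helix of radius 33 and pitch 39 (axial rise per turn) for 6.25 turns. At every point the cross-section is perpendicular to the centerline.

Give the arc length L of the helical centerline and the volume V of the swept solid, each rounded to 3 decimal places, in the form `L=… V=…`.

L=1318.631 V=25891.268

2πR = 2π·33 = 207.345115
per-turn = √(207.345115² + 39²) = √(42991.9968 + 1521) = √44512.9968 = 210.981034
L = 6.25 × 210.981034 = 1318.631463
V = π·2.5² × L = 19.634954 × 1318.631463 = 25891.268240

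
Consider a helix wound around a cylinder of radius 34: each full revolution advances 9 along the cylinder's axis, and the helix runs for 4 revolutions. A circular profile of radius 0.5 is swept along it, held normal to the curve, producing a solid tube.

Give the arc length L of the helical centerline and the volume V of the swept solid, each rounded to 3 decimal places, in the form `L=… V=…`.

L=855.271 V=671.728

2πR = 2π·34 = 213.628300
per-turn = √(213.628300² + 9²) = √(45637.0508 + 81) = √45718.0508 = 213.817798
L = 4 × 213.817798 = 855.271192
V = π·0.5² × L = 0.785398 × 855.271192 = 671.728423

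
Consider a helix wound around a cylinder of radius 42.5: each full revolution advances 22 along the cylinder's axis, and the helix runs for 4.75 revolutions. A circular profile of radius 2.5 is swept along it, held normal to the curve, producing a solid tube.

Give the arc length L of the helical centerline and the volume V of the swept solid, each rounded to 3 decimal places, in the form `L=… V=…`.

2πR = 2π·42.5 = 267.035376
per-turn = √(267.035376² + 22²) = √(71307.8918 + 484) = √71791.8918 = 267.940090
L = 4.75 × 267.940090 = 1272.715427
V = π·2.5² × L = 19.634954 × 1272.715427 = 24989.708977

L=1272.715 V=24989.709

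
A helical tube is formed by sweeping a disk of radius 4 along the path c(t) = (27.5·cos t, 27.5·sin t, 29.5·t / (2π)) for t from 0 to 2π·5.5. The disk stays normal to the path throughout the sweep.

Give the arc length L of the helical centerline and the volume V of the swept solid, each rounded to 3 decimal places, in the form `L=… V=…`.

L=964.083 V=48460.085

2πR = 2π·27.5 = 172.787596
per-turn = √(172.787596² + 29.5²) = √(29855.5533 + 870.25) = √30725.8033 = 175.287773
L = 5.5 × 175.287773 = 964.082751
V = π·4² × L = 50.265482 × 964.082751 = 48460.084594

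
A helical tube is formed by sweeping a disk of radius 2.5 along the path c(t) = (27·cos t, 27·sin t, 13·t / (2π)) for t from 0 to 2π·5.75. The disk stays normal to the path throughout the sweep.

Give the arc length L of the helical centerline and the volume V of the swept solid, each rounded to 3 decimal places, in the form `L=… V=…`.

2πR = 2π·27 = 169.646003
per-turn = √(169.646003² + 13²) = √(28779.7664 + 169) = √28948.7664 = 170.143370
L = 5.75 × 170.143370 = 978.324379
V = π·2.5² × L = 19.634954 × 978.324379 = 19209.354258

L=978.324 V=19209.354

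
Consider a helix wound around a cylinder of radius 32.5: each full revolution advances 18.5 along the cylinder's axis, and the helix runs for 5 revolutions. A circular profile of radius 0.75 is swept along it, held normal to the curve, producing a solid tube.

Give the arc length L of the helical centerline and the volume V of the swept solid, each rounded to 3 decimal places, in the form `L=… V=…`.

L=1025.199 V=1811.676

2πR = 2π·32.5 = 204.203522
per-turn = √(204.203522² + 18.5²) = √(41699.0786 + 342.25) = √42041.3286 = 205.039822
L = 5 × 205.039822 = 1025.199110
V = π·0.75² × L = 1.767146 × 1025.199110 = 1811.676371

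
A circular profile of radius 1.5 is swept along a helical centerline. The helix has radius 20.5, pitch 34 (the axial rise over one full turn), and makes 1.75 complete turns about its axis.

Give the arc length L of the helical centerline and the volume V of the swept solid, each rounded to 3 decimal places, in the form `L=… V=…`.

2πR = 2π·20.5 = 128.805299
per-turn = √(128.805299² + 34²) = √(16590.8050 + 1156) = √17746.8050 = 133.217135
L = 1.75 × 133.217135 = 233.129986
V = π·1.5² × L = 7.068583 × 233.129986 = 1647.898765

L=233.130 V=1647.899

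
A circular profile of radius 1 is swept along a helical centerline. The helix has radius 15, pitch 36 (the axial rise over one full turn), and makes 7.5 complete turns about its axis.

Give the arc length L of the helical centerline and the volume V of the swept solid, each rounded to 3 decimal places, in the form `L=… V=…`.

L=756.669 V=2377.147

2πR = 2π·15 = 94.247780
per-turn = √(94.247780² + 36²) = √(8882.6440 + 1296) = √10178.6440 = 100.889266
L = 7.5 × 100.889266 = 756.669494
V = π·1² × L = 3.141593 × 756.669494 = 2377.147323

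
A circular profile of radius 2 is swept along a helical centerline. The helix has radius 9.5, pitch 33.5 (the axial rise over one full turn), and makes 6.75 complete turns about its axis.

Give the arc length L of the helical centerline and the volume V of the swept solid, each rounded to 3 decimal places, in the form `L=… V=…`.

2πR = 2π·9.5 = 59.690260
per-turn = √(59.690260² + 33.5²) = √(3562.9272 + 1122.25) = √4685.1772 = 68.448354
L = 6.75 × 68.448354 = 462.026391
V = π·2² × L = 12.566371 × 462.026391 = 5805.994859

L=462.026 V=5805.995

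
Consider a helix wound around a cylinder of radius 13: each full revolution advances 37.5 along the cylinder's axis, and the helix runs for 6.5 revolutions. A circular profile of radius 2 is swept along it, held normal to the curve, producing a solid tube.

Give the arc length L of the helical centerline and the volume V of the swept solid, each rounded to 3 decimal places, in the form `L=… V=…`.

2πR = 2π·13 = 81.681409
per-turn = √(81.681409² + 37.5²) = √(6671.8526 + 1406.25) = √8078.1026 = 89.878265
L = 6.5 × 89.878265 = 584.208725
V = π·2² × L = 12.566371 × 584.208725 = 7341.383348

L=584.209 V=7341.383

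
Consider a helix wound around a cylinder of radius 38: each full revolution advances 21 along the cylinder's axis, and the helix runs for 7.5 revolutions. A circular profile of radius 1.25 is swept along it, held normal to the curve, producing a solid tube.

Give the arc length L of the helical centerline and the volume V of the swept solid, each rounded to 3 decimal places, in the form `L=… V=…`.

2πR = 2π·38 = 238.761042
per-turn = √(238.761042² + 21²) = √(57006.8350 + 441) = √57447.8350 = 239.682780
L = 7.5 × 239.682780 = 1797.620850
V = π·1.25² × L = 4.908739 × 1797.620850 = 8824.050712

L=1797.621 V=8824.051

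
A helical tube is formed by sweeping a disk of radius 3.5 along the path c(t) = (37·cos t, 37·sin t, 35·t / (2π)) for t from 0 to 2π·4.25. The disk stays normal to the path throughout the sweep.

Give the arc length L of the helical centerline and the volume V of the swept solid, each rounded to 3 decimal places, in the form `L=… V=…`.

L=999.165 V=38452.393

2πR = 2π·37 = 232.477856
per-turn = √(232.477856² + 35²) = √(54045.9537 + 1225) = √55270.9537 = 235.097753
L = 4.25 × 235.097753 = 999.165452
V = π·3.5² × L = 38.484510 × 999.165452 = 38452.392850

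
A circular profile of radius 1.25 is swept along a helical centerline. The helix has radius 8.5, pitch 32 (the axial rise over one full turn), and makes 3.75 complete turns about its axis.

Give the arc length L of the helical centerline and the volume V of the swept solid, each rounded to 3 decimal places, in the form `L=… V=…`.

2πR = 2π·8.5 = 53.407075
per-turn = √(53.407075² + 32²) = √(2852.3157 + 1024) = √3876.3157 = 62.260065
L = 3.75 × 62.260065 = 233.475243
V = π·1.25² × L = 4.908739 × 233.475243 = 1146.068920

L=233.475 V=1146.069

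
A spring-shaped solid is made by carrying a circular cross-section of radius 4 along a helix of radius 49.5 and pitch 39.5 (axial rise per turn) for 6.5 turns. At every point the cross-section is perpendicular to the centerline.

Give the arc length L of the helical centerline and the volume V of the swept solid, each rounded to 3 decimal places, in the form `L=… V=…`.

2πR = 2π·49.5 = 311.017673
per-turn = √(311.017673² + 39.5²) = √(96731.9927 + 1560.25) = √98292.2427 = 313.515937
L = 6.5 × 313.515937 = 2037.853590
V = π·4² × L = 50.265482 × 2037.853590 = 102433.693895

L=2037.854 V=102433.694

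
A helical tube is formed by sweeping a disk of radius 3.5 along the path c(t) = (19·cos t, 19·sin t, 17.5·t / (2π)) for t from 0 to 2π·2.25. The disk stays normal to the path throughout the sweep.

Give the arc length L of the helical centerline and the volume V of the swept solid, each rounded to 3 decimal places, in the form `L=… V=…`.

2πR = 2π·19 = 119.380521
per-turn = √(119.380521² + 17.5²) = √(14251.7088 + 306.25) = √14557.9588 = 120.656366
L = 2.25 × 120.656366 = 271.476824
V = π·3.5² × L = 38.484510 × 271.476824 = 10447.652566

L=271.477 V=10447.653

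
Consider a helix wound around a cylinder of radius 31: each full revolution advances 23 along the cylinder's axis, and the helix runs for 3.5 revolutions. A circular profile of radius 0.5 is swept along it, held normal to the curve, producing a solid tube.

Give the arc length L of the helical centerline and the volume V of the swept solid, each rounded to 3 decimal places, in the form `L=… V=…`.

2πR = 2π·31 = 194.778745
per-turn = √(194.778745² + 23²) = √(37938.7593 + 529) = √38467.7593 = 196.131995
L = 3.5 × 196.131995 = 686.461981
V = π·0.5² × L = 0.785398 × 686.461981 = 539.145979

L=686.462 V=539.146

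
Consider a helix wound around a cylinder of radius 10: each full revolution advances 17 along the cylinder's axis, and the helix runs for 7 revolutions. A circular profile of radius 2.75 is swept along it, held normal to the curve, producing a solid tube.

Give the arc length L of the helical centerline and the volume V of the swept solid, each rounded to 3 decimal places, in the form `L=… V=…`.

L=455.637 V=10825.162

2πR = 2π·10 = 62.831853
per-turn = √(62.831853² + 17²) = √(3947.8418 + 289) = √4236.8418 = 65.091027
L = 7 × 65.091027 = 455.637187
V = π·2.75² × L = 23.758294 × 455.637187 = 10825.162450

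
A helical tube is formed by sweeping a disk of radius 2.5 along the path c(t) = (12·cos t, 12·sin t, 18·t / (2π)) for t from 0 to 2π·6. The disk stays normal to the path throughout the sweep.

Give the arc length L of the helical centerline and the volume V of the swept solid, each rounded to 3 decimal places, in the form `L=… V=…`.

2πR = 2π·12 = 75.398224
per-turn = √(75.398224² + 18²) = √(5684.8921 + 324) = √6008.8921 = 77.517044
L = 6 × 77.517044 = 465.102265
V = π·2.5² × L = 19.634954 × 465.102265 = 9132.261617

L=465.102 V=9132.262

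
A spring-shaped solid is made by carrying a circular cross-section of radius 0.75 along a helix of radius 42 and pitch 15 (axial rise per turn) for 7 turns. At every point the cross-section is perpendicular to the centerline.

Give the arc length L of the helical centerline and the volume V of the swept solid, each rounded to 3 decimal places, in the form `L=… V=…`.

L=1850.238 V=3269.641

2πR = 2π·42 = 263.893783
per-turn = √(263.893783² + 15²) = √(69639.9287 + 225) = √69864.9287 = 264.319747
L = 7 × 264.319747 = 1850.238229
V = π·0.75² × L = 1.767146 × 1850.238229 = 3269.640841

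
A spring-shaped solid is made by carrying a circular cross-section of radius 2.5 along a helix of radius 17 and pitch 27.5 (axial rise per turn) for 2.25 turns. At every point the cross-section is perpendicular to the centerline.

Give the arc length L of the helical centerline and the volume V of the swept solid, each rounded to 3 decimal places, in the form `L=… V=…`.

2πR = 2π·17 = 106.814150
per-turn = √(106.814150² + 27.5²) = √(11409.2627 + 756.25) = √12165.5127 = 110.297383
L = 2.25 × 110.297383 = 248.169112
V = π·2.5² × L = 19.634954 × 248.169112 = 4872.789113

L=248.169 V=4872.789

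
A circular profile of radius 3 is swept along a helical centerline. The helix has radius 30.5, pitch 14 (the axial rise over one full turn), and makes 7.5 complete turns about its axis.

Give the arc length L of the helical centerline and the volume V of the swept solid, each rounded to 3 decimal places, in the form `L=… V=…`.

2πR = 2π·30.5 = 191.637152
per-turn = √(191.637152² + 14²) = √(36724.7980 + 196) = √36920.7980 = 192.147854
L = 7.5 × 192.147854 = 1441.108909
V = π·3² × L = 28.274334 × 1441.108909 = 40746.394440

L=1441.109 V=40746.394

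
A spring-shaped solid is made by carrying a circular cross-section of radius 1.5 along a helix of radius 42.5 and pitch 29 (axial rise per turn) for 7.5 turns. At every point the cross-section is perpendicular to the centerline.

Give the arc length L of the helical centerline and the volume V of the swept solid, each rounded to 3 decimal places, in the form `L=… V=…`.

2πR = 2π·42.5 = 267.035376
per-turn = √(267.035376² + 29²) = √(71307.8918 + 841) = √72148.8918 = 268.605457
L = 7.5 × 268.605457 = 2014.540931
V = π·1.5² × L = 7.068583 × 2014.540931 = 14239.950727

L=2014.541 V=14239.951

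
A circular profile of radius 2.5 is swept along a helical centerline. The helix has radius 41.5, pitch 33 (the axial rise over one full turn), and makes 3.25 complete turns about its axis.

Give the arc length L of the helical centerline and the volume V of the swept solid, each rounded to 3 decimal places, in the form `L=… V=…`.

L=854.204 V=16772.262

2πR = 2π·41.5 = 260.752190
per-turn = √(260.752190² + 33²) = √(67991.7047 + 1089) = √69080.7047 = 262.832085
L = 3.25 × 262.832085 = 854.204275
V = π·2.5² × L = 19.634954 × 854.204275 = 16772.261721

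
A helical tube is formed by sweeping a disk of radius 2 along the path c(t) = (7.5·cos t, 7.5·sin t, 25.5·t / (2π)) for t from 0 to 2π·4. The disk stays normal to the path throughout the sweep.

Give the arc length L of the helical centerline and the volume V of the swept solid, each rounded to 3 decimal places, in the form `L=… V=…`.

2πR = 2π·7.5 = 47.123890
per-turn = √(47.123890² + 25.5²) = √(2220.6610 + 650.25) = √2870.9110 = 53.580883
L = 4 × 53.580883 = 214.323531
V = π·2² × L = 12.566371 × 214.323531 = 2693.268919

L=214.324 V=2693.269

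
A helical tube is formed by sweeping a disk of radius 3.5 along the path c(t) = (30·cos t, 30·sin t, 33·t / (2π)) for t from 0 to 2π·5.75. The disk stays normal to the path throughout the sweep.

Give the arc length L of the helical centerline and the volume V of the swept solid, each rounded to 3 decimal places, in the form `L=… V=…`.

L=1100.334 V=42345.812

2πR = 2π·30 = 188.495559
per-turn = √(188.495559² + 33²) = √(35530.5758 + 1089) = √36619.5758 = 191.362420
L = 5.75 × 191.362420 = 1100.333916
V = π·3.5² × L = 38.484510 × 1100.333916 = 42345.811594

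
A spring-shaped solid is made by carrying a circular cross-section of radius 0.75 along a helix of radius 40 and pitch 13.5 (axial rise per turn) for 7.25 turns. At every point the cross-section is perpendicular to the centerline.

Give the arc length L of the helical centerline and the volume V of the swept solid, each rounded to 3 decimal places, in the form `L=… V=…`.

L=1824.751 V=3224.600

2πR = 2π·40 = 251.327412
per-turn = √(251.327412² + 13.5²) = √(63165.4682 + 182.25) = √63347.7182 = 251.689726
L = 7.25 × 251.689726 = 1824.750513
V = π·0.75² × L = 1.767146 × 1824.750513 = 3224.600329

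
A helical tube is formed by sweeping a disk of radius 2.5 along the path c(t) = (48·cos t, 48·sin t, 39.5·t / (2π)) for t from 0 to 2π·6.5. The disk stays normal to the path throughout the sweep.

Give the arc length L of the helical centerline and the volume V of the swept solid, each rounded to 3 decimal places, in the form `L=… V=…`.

2πR = 2π·48 = 301.592895
per-turn = √(301.592895² + 39.5²) = √(90958.2742 + 1560.25) = √92518.5242 = 304.168579
L = 6.5 × 304.168579 = 1977.095760
V = π·2.5² × L = 19.634954 × 1977.095760 = 38820.184477

L=1977.096 V=38820.184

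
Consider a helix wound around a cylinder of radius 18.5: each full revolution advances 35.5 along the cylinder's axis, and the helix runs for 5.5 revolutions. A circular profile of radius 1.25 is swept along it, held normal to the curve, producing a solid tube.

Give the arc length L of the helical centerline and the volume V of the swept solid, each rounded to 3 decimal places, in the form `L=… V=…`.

L=668.465 V=3281.319

2πR = 2π·18.5 = 116.238928
per-turn = √(116.238928² + 35.5²) = √(13511.4884 + 1260.25) = √14771.7384 = 121.539041
L = 5.5 × 121.539041 = 668.464724
V = π·1.25² × L = 4.908739 × 668.464724 = 3281.318541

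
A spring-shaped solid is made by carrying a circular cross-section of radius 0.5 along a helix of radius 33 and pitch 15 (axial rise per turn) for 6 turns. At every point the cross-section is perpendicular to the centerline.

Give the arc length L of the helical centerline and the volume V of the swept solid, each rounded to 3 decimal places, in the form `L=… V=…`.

2πR = 2π·33 = 207.345115
per-turn = √(207.345115² + 15²) = √(42991.9968 + 225) = √43216.9968 = 207.886981
L = 6 × 207.886981 = 1247.321885
V = π·0.5² × L = 0.785398 × 1247.321885 = 979.644317

L=1247.322 V=979.644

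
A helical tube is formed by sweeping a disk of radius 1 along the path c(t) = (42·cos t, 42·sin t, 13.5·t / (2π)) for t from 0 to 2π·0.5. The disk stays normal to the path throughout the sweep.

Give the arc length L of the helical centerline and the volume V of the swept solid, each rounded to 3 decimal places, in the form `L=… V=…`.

2πR = 2π·42 = 263.893783
per-turn = √(263.893783² + 13.5²) = √(69639.9287 + 182.25) = √69822.1787 = 264.238867
L = 0.5 × 264.238867 = 132.119433
V = π·1² × L = 3.141593 × 132.119433 = 415.065441

L=132.119 V=415.065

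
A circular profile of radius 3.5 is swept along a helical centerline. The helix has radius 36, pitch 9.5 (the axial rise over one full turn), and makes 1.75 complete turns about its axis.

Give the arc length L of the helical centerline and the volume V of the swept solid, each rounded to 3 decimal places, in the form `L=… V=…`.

2πR = 2π·36 = 226.194671
per-turn = √(226.194671² + 9.5²) = √(51164.0292 + 90.25) = √51254.2792 = 226.394079
L = 1.75 × 226.394079 = 396.189639
V = π·3.5² × L = 38.484510 × 396.189639 = 15247.164129

L=396.190 V=15247.164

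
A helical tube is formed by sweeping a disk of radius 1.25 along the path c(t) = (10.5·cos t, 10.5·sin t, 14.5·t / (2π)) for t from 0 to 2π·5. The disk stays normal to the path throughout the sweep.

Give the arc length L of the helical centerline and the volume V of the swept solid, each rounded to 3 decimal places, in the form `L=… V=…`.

2πR = 2π·10.5 = 65.973446
per-turn = √(65.973446² + 14.5²) = √(4352.4955 + 210.25) = √4562.7455 = 67.548098
L = 5 × 67.548098 = 337.740490
V = π·1.25² × L = 4.908739 × 337.740490 = 1657.879753

L=337.740 V=1657.880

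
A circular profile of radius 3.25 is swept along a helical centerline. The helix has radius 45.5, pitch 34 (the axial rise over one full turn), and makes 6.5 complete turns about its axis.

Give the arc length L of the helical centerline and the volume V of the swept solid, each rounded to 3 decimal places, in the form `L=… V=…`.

2πR = 2π·45.5 = 285.884931
per-turn = √(285.884931² + 34²) = √(81730.1940 + 1156) = √82886.1940 = 287.899625
L = 6.5 × 287.899625 = 1871.347562
V = π·3.25² × L = 33.183072 × 1871.347562 = 62097.061647

L=1871.348 V=62097.062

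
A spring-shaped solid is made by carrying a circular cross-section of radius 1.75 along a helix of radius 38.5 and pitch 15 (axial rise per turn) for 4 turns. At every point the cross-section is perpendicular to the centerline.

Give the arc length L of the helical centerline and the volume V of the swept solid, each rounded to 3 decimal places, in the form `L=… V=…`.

2πR = 2π·38.5 = 241.902634
per-turn = √(241.902634² + 15²) = √(58516.8845 + 225) = √58741.8845 = 242.367251
L = 4 × 242.367251 = 969.469005
V = π·1.75² × L = 9.621128 × 969.469005 = 9327.384907

L=969.469 V=9327.385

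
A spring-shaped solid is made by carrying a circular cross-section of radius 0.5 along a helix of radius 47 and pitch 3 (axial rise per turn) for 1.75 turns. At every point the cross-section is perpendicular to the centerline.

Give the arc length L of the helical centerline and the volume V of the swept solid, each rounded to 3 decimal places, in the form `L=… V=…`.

L=516.819 V=405.908

2πR = 2π·47 = 295.309709
per-turn = √(295.309709² + 3²) = √(87207.8245 + 9) = √87216.8245 = 295.324947
L = 1.75 × 295.324947 = 516.818658
V = π·0.5² × L = 0.785398 × 516.818658 = 405.908425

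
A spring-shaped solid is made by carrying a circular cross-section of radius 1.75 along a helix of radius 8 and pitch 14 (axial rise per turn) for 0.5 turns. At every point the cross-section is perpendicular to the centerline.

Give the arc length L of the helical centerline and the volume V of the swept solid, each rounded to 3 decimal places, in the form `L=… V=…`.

L=26.089 V=251.009

2πR = 2π·8 = 50.265482
per-turn = √(50.265482² + 14²) = √(2526.6187 + 196) = √2722.6187 = 52.178719
L = 0.5 × 52.178719 = 26.089360
V = π·1.75² × L = 9.621128 × 26.089360 = 251.009055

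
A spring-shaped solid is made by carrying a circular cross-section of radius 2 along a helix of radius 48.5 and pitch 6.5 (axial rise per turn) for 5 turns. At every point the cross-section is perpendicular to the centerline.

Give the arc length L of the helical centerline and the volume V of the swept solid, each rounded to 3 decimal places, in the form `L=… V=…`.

L=1524.019 V=19151.388

2πR = 2π·48.5 = 304.734487
per-turn = √(304.734487² + 6.5²) = √(92863.1078 + 42.25) = √92905.3578 = 304.803802
L = 5 × 304.803802 = 1524.019011
V = π·2² × L = 12.566371 × 1524.019011 = 19151.387713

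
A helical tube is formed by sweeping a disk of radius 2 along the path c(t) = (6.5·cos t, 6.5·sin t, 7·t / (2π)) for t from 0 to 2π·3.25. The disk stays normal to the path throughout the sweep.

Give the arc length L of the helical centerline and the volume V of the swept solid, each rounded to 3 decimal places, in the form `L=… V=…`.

2πR = 2π·6.5 = 40.840704
per-turn = √(40.840704² + 7²) = √(1667.9631 + 49) = √1716.9631 = 41.436254
L = 3.25 × 41.436254 = 134.667825
V = π·2² × L = 12.566371 × 134.667825 = 1692.285804

L=134.668 V=1692.286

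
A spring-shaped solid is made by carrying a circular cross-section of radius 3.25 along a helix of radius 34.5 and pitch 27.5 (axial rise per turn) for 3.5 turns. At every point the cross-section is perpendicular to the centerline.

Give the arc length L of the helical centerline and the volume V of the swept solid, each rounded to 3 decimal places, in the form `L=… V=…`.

L=764.776 V=25377.601

2πR = 2π·34.5 = 216.769893
per-turn = √(216.769893² + 27.5²) = √(46989.1866 + 756.25) = √47745.4366 = 218.507292
L = 3.5 × 218.507292 = 764.775521
V = π·3.25² × L = 33.183072 × 764.775521 = 25377.601491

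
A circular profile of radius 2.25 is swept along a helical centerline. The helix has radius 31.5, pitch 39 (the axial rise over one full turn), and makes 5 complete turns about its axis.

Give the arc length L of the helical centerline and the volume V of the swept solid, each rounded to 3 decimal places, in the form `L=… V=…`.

L=1008.631 V=16041.583

2πR = 2π·31.5 = 197.920337
per-turn = √(197.920337² + 39²) = √(39172.4599 + 1521) = √40693.4599 = 201.726200
L = 5 × 201.726200 = 1008.631001
V = π·2.25² × L = 15.904313 × 1008.631001 = 16041.582953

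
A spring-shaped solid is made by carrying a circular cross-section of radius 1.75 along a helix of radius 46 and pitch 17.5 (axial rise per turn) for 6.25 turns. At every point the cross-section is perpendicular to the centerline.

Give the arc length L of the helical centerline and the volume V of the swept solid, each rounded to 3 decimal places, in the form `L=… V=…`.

2πR = 2π·46 = 289.026524
per-turn = √(289.026524² + 17.5²) = √(83536.3317 + 306.25) = √83842.5817 = 289.555835
L = 6.25 × 289.555835 = 1809.723969
V = π·1.75² × L = 9.621128 × 1809.723969 = 17411.585053

L=1809.724 V=17411.585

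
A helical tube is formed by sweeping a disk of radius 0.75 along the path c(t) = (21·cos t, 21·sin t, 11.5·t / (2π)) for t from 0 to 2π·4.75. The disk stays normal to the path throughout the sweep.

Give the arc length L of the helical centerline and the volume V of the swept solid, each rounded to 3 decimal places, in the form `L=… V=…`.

2πR = 2π·21 = 131.946891
per-turn = √(131.946891² + 11.5²) = √(17409.9822 + 132.25) = √17542.2322 = 132.447092
L = 4.75 × 132.447092 = 629.123687
V = π·0.75² × L = 1.767146 × 629.123687 = 1111.753323

L=629.124 V=1111.753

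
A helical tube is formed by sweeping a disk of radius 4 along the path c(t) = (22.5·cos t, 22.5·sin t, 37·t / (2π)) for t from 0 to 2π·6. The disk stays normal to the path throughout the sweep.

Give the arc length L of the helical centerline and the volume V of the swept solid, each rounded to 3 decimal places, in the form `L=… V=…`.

2πR = 2π·22.5 = 141.371669
per-turn = √(141.371669² + 37²) = √(19985.9489 + 1369) = √21354.9489 = 146.133326
L = 6 × 146.133326 = 876.799955
V = π·4² × L = 50.265482 × 876.799955 = 44072.772750

L=876.800 V=44072.773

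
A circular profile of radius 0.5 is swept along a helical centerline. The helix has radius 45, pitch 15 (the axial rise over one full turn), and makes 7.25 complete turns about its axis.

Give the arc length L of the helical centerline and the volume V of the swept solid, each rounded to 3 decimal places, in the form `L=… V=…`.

L=2052.772 V=1612.243

2πR = 2π·45 = 282.743339
per-turn = √(282.743339² + 15²) = √(79943.7956 + 225) = √80168.7956 = 283.140947
L = 7.25 × 283.140947 = 2052.771863
V = π·0.5² × L = 0.785398 × 2052.771863 = 1612.243251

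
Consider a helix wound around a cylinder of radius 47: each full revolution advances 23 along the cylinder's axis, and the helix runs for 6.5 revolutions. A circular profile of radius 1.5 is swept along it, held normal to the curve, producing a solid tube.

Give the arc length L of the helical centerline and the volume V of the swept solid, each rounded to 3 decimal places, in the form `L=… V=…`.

2πR = 2π·47 = 295.309709
per-turn = √(295.309709² + 23²) = √(87207.8245 + 529) = √87736.8245 = 296.204025
L = 6.5 × 296.204025 = 1925.326163
V = π·1.5² × L = 7.068583 × 1925.326163 = 13609.328693

L=1925.326 V=13609.329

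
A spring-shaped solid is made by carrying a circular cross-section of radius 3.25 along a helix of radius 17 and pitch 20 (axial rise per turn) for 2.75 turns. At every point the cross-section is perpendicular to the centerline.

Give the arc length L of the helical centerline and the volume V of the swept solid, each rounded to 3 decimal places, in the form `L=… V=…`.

L=298.844 V=9916.552

2πR = 2π·17 = 106.814150
per-turn = √(106.814150² + 20²) = √(11409.2627 + 400) = √11809.2627 = 108.670432
L = 2.75 × 108.670432 = 298.843687
V = π·3.25² × L = 33.183072 × 298.843687 = 9916.551693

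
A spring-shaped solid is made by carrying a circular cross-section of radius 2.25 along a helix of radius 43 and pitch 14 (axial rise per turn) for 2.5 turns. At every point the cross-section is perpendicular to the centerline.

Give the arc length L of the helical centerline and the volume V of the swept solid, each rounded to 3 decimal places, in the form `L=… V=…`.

L=676.349 V=10756.860

2πR = 2π·43 = 270.176968
per-turn = √(270.176968² + 14²) = √(72995.5942 + 196) = √73191.5942 = 270.539450
L = 2.5 × 270.539450 = 676.348626
V = π·2.25² × L = 15.904313 × 676.348626 = 10756.860110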